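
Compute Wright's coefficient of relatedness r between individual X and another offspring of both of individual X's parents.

0.5

Each parent–offspring link contributes a factor of 1/2, and independent paths through distinct common ancestors add.
Full sibs share both parents — two paths of length 2: r = 2·(1/2)^2 = 1/2.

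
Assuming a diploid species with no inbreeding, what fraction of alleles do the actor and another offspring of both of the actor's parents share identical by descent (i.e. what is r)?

0.5

Each parent–offspring link contributes a factor of 1/2, and independent paths through distinct common ancestors add.
Full sibs share both parents — two paths of length 2: r = 2·(1/2)^2 = 1/2.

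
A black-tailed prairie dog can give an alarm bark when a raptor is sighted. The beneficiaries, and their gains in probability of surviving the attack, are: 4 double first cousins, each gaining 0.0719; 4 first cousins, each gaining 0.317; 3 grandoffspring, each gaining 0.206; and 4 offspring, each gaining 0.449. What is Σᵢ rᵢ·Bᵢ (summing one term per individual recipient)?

r to a double first cousin = 1/4 (double first cousins share both grandparent pairs — four paths of length 4: r = 4·(1/2)^4 = 1/4).
r to a first cousin = 0.125 (first cousins share one grandparent pair — two paths of length 4: r = 2·(1/2)^4 = 1/8).
r to a grandoffspring = 1/4 (two parent–offspring links: r = (1/2)^2 = 1/4).
r to an offspring = 0.5 (one parent–offspring link: r = (1/2)^1 = 1/2).
Summing one r·B term per recipient: 4·0.25·0.0719 + 4·0.125·0.317 + 3·0.25·0.206 + 4·0.5·0.449 = 1.2829.

1.2829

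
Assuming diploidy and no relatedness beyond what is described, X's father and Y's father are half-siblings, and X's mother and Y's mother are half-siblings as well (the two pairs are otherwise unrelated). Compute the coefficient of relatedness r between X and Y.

0.125

Wright's path rule: contributions from independent ancestry routes add.
X and Y are related in two ways: half first cousins through their fathers (r = 1/16) and half first cousins through their mothers (r = 1/16).
r = 1/16 + 1/16 = 0.125.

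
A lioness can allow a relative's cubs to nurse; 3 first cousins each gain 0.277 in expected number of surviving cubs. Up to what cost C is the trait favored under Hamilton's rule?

r to a first cousin = 0.125 (first cousins share one grandparent pair — two paths of length 4: r = 2·(1/2)^4 = 1/8).
Hamilton's rule: n·r·B > C, so the trait is favored while C < n·r·B = 3·0.125·0.277 = 0.103875.

0.103875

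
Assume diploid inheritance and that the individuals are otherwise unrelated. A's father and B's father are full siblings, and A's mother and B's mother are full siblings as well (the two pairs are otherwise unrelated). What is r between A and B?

Independent pedigree routes through distinct common ancestors add.
A and B are related in two ways: first cousins through their fathers (r = 1/8) and first cousins through their mothers (r = 1/8) — i.e. double first cousins.
r = 1/8 + 1/8 = 0.25.

0.25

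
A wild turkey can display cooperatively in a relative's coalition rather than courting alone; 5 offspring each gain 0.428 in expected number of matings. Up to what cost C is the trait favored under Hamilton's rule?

1.07

r to an offspring = 0.5 (one parent–offspring link: r = (1/2)^1 = 1/2).
Hamilton's rule: n·r·B > C, so the trait is favored while C < n·r·B = 5·0.5·0.428 = 1.07.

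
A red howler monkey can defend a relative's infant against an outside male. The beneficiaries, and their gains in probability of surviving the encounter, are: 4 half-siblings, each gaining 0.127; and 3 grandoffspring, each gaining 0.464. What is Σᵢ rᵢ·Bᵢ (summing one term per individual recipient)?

0.475

r to a half-sibling = 0.25 (half-sibs share one parent — one path of length 2: r = (1/2)^2 = 1/4).
r to a grandoffspring = 1/4 (two parent–offspring links: r = (1/2)^2 = 1/4).
Summing one r·B term per recipient: 4·0.25·0.127 + 3·0.25·0.464 = 0.475.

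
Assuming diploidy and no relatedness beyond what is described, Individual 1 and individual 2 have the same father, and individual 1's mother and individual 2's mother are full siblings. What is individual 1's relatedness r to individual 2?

With two independent routes of shared ancestry, r is the sum of the two contributions.
Individual 1 and individual 2 are related in two ways: half-sibs through their shared father (r = 1/4) and first cousins through their mothers (r = 1/8).
r = 1/4 + 1/8 = 3/8 = 0.375.

0.375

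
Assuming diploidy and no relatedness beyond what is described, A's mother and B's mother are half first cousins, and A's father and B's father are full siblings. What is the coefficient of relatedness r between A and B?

Relatedness sums over independent paths through distinct common ancestors.
A and B are related in two ways: half second cousins through their mothers (r = 1/64) and first cousins through their fathers (r = 1/8).
r = 1/64 + 1/8 = 9/64 = 0.140625.

0.140625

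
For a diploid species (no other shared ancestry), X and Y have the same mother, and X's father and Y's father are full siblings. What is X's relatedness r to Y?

Relatedness sums over independent paths through distinct common ancestors.
X and Y are related in two ways: half-sibs through their shared mother (r = 1/4) and first cousins through their fathers (r = 1/8).
r = 1/4 + 1/8 = 3/8 = 0.375.

0.375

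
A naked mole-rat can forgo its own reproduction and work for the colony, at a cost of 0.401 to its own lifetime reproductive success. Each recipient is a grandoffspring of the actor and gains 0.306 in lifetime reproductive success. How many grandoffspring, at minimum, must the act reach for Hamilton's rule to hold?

6

r to a grandoffspring = 0.25 (two parent–offspring links: r = (1/2)^2 = 1/4).
Hamilton's rule: n·r·B > C  ⇒  n > C/(r·B) = 0.401/(0.25·0.306) = 5.242.
The smallest integer exceeding 5.242 is 6.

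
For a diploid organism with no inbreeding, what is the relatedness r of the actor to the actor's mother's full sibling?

Each parent–offspring link contributes a factor of 1/2, and independent paths through distinct common ancestors add.
Full aunt/uncle↔niece/nephew: two paths of length 3 through the shared grandparent pair: r = 2·(1/2)^3 = 1/4.

0.25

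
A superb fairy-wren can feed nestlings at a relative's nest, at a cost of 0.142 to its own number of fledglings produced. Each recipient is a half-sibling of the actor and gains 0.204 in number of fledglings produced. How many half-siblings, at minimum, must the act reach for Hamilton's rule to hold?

r to a half-sibling = 1/4 (half-sibs share one parent — one path of length 2: r = (1/2)^2 = 1/4).
Hamilton's rule: n·r·B > C  ⇒  n > C/(r·B) = 0.142/(0.25·0.204) = 2.784.
The smallest integer exceeding 2.784 is 3.

3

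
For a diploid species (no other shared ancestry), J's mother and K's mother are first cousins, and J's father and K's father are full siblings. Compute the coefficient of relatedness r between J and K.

Relatedness sums over independent paths through distinct common ancestors.
J and K are related in two ways: second cousins through their mothers (r = 1/32) and first cousins through their fathers (r = 1/8).
r = 1/32 + 1/8 = 0.15625.

0.15625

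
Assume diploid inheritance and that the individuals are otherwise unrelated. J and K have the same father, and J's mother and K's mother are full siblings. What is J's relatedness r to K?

Wright's path rule: contributions from independent ancestry routes add.
J and K are related in two ways: half-sibs through their shared father (r = 1/4) and first cousins through their mothers (r = 1/8).
r = 1/4 + 1/8 = 3/8 = 0.375.

0.375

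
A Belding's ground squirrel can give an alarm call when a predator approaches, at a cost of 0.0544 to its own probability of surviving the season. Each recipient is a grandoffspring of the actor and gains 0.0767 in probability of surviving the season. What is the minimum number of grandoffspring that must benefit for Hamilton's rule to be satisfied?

r to a grandoffspring = 1/4 (two parent–offspring links: r = (1/2)^2 = 1/4).
Hamilton's rule: n·r·B > C  ⇒  n > C/(r·B) = 0.0544/(0.25·0.0767) = 2.837.
The smallest integer exceeding 2.837 is 3.

3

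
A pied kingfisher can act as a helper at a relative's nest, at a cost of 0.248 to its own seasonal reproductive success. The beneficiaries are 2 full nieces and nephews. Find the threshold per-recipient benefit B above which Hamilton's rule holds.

r to a full niece or nephew = 0.25 (full aunt/uncle↔niece/nephew: two paths of length 3 through the shared grandparent pair: r = 2·(1/2)^3 = 1/4).
Hamilton's rule with n recipients of equal r: n·r·B > C, so B > C/(n·r) = 0.248/(2·0.25) = 0.496.

0.496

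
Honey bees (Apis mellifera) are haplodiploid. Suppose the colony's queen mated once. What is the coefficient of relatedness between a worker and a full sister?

Haplodiploid full sisters inherit their father's entire haploid genome identically (contributing 1/2) and on average half of their mother's contribution (1/2 · 1/2 = 1/4); r = 1/2 + 1/4 = 3/4.

0.75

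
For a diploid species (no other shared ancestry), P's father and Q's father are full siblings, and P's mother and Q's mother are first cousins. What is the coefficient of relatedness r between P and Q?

0.15625

Wright's path rule: contributions from independent ancestry routes add.
P and Q are related in two ways: first cousins through their fathers (r = 1/8) and second cousins through their mothers (r = 1/32).
r = 1/8 + 1/32 = 0.15625.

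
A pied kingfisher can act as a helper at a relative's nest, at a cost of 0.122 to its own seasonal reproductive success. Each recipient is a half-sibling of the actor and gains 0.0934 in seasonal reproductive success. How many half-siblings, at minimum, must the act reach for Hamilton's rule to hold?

r to a half-sibling = 1/4 (half-sibs share one parent — one path of length 2: r = (1/2)^2 = 1/4).
Hamilton's rule: n·r·B > C  ⇒  n > C/(r·B) = 0.122/(0.25·0.0934) = 5.225.
The smallest integer exceeding 5.225 is 6.

6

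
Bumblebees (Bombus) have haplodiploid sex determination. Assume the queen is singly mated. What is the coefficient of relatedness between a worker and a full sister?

0.75

Haplodiploid full sisters inherit their father's entire haploid genome identically (contributing 1/2) and on average half of their mother's contribution (1/2 · 1/2 = 1/4); r = 1/2 + 1/4 = 3/4.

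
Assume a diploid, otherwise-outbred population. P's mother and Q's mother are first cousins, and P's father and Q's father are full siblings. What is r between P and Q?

0.15625

Wright's path rule: contributions from independent ancestry routes add.
P and Q are related in two ways: second cousins through their mothers (r = 1/32) and first cousins through their fathers (r = 1/8).
r = 1/32 + 1/8 = 0.15625.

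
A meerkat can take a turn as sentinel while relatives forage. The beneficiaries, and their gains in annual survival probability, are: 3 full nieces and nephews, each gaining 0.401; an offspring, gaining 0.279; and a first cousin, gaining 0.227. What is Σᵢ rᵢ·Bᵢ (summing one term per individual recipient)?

0.468625

r to a full niece or nephew = 0.25 (full aunt/uncle↔niece/nephew: two paths of length 3 through the shared grandparent pair: r = 2·(1/2)^3 = 1/4).
r to an offspring = 1/2 (one parent–offspring link: r = (1/2)^1 = 1/2).
r to a first cousin = 1/8 (first cousins share one grandparent pair — two paths of length 4: r = 2·(1/2)^4 = 1/8).
Summing one r·B term per recipient: 3·0.25·0.401 + 1·0.5·0.279 + 1·0.125·0.227 = 0.468625.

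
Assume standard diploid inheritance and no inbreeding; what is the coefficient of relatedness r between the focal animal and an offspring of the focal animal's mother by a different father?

Each parent–offspring link contributes a factor of 1/2, and independent paths through distinct common ancestors add.
Half-sibs share one parent — one path of length 2: r = (1/2)^2 = 1/4.

0.25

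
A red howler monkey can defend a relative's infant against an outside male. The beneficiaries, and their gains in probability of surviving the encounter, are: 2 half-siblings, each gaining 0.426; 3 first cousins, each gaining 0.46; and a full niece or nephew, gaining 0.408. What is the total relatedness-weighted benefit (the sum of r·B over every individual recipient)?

0.4875

r to a half-sibling = 0.25 (half-sibs share one parent — one path of length 2: r = (1/2)^2 = 1/4).
r to a first cousin = 0.125 (first cousins share one grandparent pair — two paths of length 4: r = 2·(1/2)^4 = 1/8).
r to a full niece or nephew = 1/4 (full aunt/uncle↔niece/nephew: two paths of length 3 through the shared grandparent pair: r = 2·(1/2)^3 = 1/4).
Summing one r·B term per recipient: 2·0.25·0.426 + 3·0.125·0.46 + 1·0.25·0.408 = 0.4875.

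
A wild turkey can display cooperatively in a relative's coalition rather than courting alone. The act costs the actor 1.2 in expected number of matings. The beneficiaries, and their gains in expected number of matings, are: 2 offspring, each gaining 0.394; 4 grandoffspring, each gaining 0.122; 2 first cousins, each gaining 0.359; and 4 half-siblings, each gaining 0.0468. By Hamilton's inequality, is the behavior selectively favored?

Hamilton's rule: the trait is favored when the sum of r·B over every recipient exceeds the actor's cost C.
r to an offspring = 0.5 (one parent–offspring link: r = (1/2)^1 = 1/2).
r to a grandoffspring = 0.25 (two parent–offspring links: r = (1/2)^2 = 1/4).
r to a first cousin = 1/8 (first cousins share one grandparent pair — two paths of length 4: r = 2·(1/2)^4 = 1/8).
r to a half-sibling = 0.25 (half-sibs share one parent — one path of length 2: r = (1/2)^2 = 1/4).
Summing one r·B term per recipient: 2·0.5·0.394 + 4·0.25·0.122 + 2·0.125·0.359 + 4·0.25·0.0468 = 0.65255.
0.65255 < 1.2: the indirect benefit is less than the cost.

No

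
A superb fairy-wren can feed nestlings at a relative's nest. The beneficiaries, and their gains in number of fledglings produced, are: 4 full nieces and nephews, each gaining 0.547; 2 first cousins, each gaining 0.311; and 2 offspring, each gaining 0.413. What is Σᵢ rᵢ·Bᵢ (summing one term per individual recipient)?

r to a full niece or nephew = 0.25 (full aunt/uncle↔niece/nephew: two paths of length 3 through the shared grandparent pair: r = 2·(1/2)^3 = 1/4).
r to a first cousin = 1/8 (first cousins share one grandparent pair — two paths of length 4: r = 2·(1/2)^4 = 1/8).
r to an offspring = 1/2 (one parent–offspring link: r = (1/2)^1 = 1/2).
Summing one r·B term per recipient: 4·0.25·0.547 + 2·0.125·0.311 + 2·0.5·0.413 = 1.03775.

1.03775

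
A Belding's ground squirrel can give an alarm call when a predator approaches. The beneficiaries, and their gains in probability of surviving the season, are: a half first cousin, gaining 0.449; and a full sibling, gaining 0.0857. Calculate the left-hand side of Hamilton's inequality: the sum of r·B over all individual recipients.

0.0709125

r to a half first cousin = 1/16 (half first cousins share one grandparent — one path of length 4: r = (1/2)^4 = 1/16).
r to a full sibling = 1/2 (full sibs share both parents — two paths of length 2: r = 2·(1/2)^2 = 1/2).
Summing one r·B term per recipient: 1·0.0625·0.449 + 1·0.5·0.0857 = 0.0709125.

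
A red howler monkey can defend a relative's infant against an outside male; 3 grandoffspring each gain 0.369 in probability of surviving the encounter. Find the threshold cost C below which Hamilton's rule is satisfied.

0.27675

r to a grandoffspring = 1/4 (two parent–offspring links: r = (1/2)^2 = 1/4).
Hamilton's rule: n·r·B > C, so the trait is favored while C < n·r·B = 3·0.25·0.369 = 0.27675.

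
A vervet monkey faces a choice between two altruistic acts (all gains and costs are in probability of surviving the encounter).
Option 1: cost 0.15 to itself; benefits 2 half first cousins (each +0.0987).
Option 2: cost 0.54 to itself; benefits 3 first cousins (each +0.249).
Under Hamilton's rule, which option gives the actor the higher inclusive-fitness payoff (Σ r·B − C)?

Option 1: r to a half first cousin = 0.0625.
Option 1: Σ r·B − C = (2·0.0625·0.0987) − 0.15 = -0.1376625.
Option 2: r to a first cousin = 0.125.
Option 2: Σ r·B − C = (3·0.125·0.249) − 0.54 = -0.446625.
Option 1 has the higher net inclusive-fitness payoff.

Option 1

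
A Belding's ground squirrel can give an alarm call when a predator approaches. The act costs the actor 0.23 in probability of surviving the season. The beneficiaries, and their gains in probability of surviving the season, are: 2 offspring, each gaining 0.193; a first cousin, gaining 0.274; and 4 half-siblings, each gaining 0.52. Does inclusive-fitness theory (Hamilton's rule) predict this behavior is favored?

Hamilton's rule: the trait is favored when the sum of r·B over every recipient exceeds the actor's cost C.
r to an offspring = 0.5 (one parent–offspring link: r = (1/2)^1 = 1/2).
r to a first cousin = 1/8 (first cousins share one grandparent pair — two paths of length 4: r = 2·(1/2)^4 = 1/8).
r to a half-sibling = 1/4 (half-sibs share one parent — one path of length 2: r = (1/2)^2 = 1/4).
Summing one r·B term per recipient: 2·0.5·0.193 + 1·0.125·0.274 + 4·0.25·0.52 = 0.74725.
0.74725 > 0.23: the indirect benefit exceeds the cost.

Yes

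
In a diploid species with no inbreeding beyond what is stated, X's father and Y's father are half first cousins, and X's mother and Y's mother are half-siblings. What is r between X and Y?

With two independent routes of shared ancestry, r is the sum of the two contributions.
X and Y are related in two ways: half second cousins through their fathers (r = 1/64) and half first cousins through their mothers (r = 1/16).
r = 1/64 + 1/16 = 5/64 = 0.078125.

0.078125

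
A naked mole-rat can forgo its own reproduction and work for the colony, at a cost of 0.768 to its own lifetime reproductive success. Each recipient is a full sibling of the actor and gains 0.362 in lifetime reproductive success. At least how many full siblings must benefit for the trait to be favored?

5

r to a full sibling = 0.5 (full sibs share both parents — two paths of length 2: r = 2·(1/2)^2 = 1/2).
Hamilton's rule: n·r·B > C  ⇒  n > C/(r·B) = 0.768/(0.5·0.362) = 4.243.
The smallest integer exceeding 4.243 is 5.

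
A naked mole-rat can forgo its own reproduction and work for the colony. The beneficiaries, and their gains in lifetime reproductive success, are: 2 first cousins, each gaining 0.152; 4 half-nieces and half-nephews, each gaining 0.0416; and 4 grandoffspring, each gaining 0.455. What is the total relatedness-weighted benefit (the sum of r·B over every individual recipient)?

r to a first cousin = 1/8 (first cousins share one grandparent pair — two paths of length 4: r = 2·(1/2)^4 = 1/8).
r to a half-niece or half-nephew = 0.125 (half-aunt/uncle↔niece/nephew: one path of length 3: r = (1/2)^3 = 1/8).
r to a grandoffspring = 0.25 (two parent–offspring links: r = (1/2)^2 = 1/4).
Summing one r·B term per recipient: 2·0.125·0.152 + 4·0.125·0.0416 + 4·0.25·0.455 = 0.5138.

0.5138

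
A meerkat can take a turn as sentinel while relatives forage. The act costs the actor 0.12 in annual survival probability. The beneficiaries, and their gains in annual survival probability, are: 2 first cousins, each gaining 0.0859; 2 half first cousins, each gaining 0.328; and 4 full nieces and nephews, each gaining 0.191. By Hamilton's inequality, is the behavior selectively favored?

Yes

Hamilton's rule: the trait is favored when the sum of r·B over every recipient exceeds the actor's cost C.
r to a first cousin = 0.125 (first cousins share one grandparent pair — two paths of length 4: r = 2·(1/2)^4 = 1/8).
r to a half first cousin = 1/16 (half first cousins share one grandparent — one path of length 4: r = (1/2)^4 = 1/16).
r to a full niece or nephew = 1/4 (full aunt/uncle↔niece/nephew: two paths of length 3 through the shared grandparent pair: r = 2·(1/2)^3 = 1/4).
Summing one r·B term per recipient: 2·0.125·0.0859 + 2·0.0625·0.328 + 4·0.25·0.191 = 0.253475.
0.253475 > 0.12: the indirect benefit exceeds the cost.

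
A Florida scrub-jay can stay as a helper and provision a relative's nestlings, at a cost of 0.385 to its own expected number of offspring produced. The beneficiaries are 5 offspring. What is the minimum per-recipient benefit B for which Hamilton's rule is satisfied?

0.154

r to an offspring = 1/2 (one parent–offspring link: r = (1/2)^1 = 1/2).
Hamilton's rule with n recipients of equal r: n·r·B > C, so B > C/(n·r) = 0.385/(5·0.5) = 0.154.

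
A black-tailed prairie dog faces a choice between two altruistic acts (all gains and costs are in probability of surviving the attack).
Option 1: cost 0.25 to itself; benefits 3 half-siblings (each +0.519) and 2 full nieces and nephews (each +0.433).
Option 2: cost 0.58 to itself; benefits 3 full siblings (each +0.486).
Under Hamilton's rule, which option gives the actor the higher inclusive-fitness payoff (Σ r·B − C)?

Option 1: r to a half-sibling = 0.25.
Option 1: r to a full niece or nephew = 0.25.
Option 1: Σ r·B − C = (3·0.25·0.519 + 2·0.25·0.433) − 0.25 = 0.35575.
Option 2: r to a full sibling = 0.5.
Option 2: Σ r·B − C = (3·0.5·0.486) − 0.58 = 0.149.
Option 1 has the higher net inclusive-fitness payoff.

Option 1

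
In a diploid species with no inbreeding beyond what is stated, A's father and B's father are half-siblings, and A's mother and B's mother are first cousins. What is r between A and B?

With two independent routes of shared ancestry, r is the sum of the two contributions.
A and B are related in two ways: half first cousins through their fathers (r = 1/16) and second cousins through their mothers (r = 1/32).
r = 1/16 + 1/32 = 0.09375.

0.09375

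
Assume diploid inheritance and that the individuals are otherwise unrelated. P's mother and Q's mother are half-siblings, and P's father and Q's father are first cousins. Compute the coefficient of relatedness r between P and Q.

0.09375

Independent pedigree routes through distinct common ancestors add.
P and Q are related in two ways: half first cousins through their mothers (r = 1/16) and second cousins through their fathers (r = 1/32).
r = 1/16 + 1/32 = 0.09375.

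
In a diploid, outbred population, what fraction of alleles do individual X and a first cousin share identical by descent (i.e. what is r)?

First cousins share one grandparent pair — two paths of length 4: r = 2·(1/2)^4 = 1/8.

0.125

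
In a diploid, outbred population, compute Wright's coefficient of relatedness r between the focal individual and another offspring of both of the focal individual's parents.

0.5

Each parent–offspring link contributes a factor of 1/2, and independent paths through distinct common ancestors add.
Full sibs share both parents — two paths of length 2: r = 2·(1/2)^2 = 1/2.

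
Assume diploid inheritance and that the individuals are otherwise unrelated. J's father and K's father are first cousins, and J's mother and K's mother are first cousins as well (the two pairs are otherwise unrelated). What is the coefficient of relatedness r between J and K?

Independent pedigree routes through distinct common ancestors add.
J and K are related in two ways: second cousins through their fathers (r = 1/32) and second cousins through their mothers (r = 1/32).
r = 1/32 + 1/32 = 0.0625.

0.0625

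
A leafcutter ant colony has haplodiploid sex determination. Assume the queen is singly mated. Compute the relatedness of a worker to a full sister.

Haplodiploid full sisters inherit their father's entire haploid genome identically (contributing 1/2) and on average half of their mother's contribution (1/2 · 1/2 = 1/4); r = 1/2 + 1/4 = 3/4.

0.75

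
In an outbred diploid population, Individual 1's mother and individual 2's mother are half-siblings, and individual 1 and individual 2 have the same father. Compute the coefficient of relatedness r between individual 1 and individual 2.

With two independent routes of shared ancestry, r is the sum of the two contributions.
Individual 1 and individual 2 are related in two ways: half first cousins through their mothers (r = 1/16) and half-sibs through their shared father (r = 1/4).
r = 1/16 + 1/4 = 5/16 = 0.3125.

0.3125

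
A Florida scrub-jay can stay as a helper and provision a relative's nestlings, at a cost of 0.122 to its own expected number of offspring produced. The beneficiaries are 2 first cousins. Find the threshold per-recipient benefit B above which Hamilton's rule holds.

0.488

r to a first cousin = 1/8 (first cousins share one grandparent pair — two paths of length 4: r = 2·(1/2)^4 = 1/8).
Hamilton's rule with n recipients of equal r: n·r·B > C, so B > C/(n·r) = 0.122/(2·0.125) = 0.488.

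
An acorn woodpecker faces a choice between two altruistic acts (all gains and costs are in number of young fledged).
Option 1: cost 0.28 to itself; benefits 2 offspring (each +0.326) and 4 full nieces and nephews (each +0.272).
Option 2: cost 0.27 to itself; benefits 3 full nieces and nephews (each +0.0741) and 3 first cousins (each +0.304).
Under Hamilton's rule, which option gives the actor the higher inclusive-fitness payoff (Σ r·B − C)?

Option 1: r to an offspring = 0.5.
Option 1: r to a full niece or nephew = 0.25.
Option 1: Σ r·B − C = (2·0.5·0.326 + 4·0.25·0.272) − 0.28 = 0.318.
Option 2: r to a full niece or nephew = 0.25.
Option 2: r to a first cousin = 0.125.
Option 2: Σ r·B − C = (3·0.25·0.0741 + 3·0.125·0.304) − 0.27 = -0.100425.
Option 1 has the higher net inclusive-fitness payoff.

Option 1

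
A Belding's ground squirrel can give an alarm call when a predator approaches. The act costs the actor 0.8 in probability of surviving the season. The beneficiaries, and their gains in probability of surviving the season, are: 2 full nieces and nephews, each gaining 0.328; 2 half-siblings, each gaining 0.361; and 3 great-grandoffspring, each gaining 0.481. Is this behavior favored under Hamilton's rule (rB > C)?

Hamilton's rule: the trait is favored when the sum of r·B over every recipient exceeds the actor's cost C.
r to a full niece or nephew = 1/4 (full aunt/uncle↔niece/nephew: two paths of length 3 through the shared grandparent pair: r = 2·(1/2)^3 = 1/4).
r to a half-sibling = 1/4 (half-sibs share one parent — one path of length 2: r = (1/2)^2 = 1/4).
r to a great-grandoffspring = 1/8 (three parent–offspring links: r = (1/2)^3 = 1/8).
Summing one r·B term per recipient: 2·0.25·0.328 + 2·0.25·0.361 + 3·0.125·0.481 = 0.524875.
0.524875 < 0.8: the indirect benefit is less than the cost.

No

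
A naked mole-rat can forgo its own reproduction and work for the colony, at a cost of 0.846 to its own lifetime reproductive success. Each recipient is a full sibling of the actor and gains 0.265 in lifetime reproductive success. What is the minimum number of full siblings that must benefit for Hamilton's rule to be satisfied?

r to a full sibling = 1/2 (full sibs share both parents — two paths of length 2: r = 2·(1/2)^2 = 1/2).
Hamilton's rule: n·r·B > C  ⇒  n > C/(r·B) = 0.846/(0.5·0.265) = 6.385.
The smallest integer exceeding 6.385 is 7.

7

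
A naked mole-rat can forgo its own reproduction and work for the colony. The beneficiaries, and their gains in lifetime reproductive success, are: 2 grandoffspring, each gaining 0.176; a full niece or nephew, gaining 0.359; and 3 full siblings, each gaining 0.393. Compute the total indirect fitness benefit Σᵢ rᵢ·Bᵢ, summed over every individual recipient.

0.76725

r to a grandoffspring = 0.25 (two parent–offspring links: r = (1/2)^2 = 1/4).
r to a full niece or nephew = 0.25 (full aunt/uncle↔niece/nephew: two paths of length 3 through the shared grandparent pair: r = 2·(1/2)^3 = 1/4).
r to a full sibling = 1/2 (full sibs share both parents — two paths of length 2: r = 2·(1/2)^2 = 1/2).
Summing one r·B term per recipient: 2·0.25·0.176 + 1·0.25·0.359 + 3·0.5·0.393 = 0.76725.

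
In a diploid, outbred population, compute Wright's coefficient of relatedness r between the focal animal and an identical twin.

1

Monozygotic twins share every allele identical by descent: r = 1.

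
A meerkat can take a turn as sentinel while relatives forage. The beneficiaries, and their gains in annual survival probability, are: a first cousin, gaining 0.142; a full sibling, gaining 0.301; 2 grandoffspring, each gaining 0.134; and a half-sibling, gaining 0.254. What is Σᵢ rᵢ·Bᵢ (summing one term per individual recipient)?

0.29875

r to a first cousin = 1/8 (first cousins share one grandparent pair — two paths of length 4: r = 2·(1/2)^4 = 1/8).
r to a full sibling = 1/2 (full sibs share both parents — two paths of length 2: r = 2·(1/2)^2 = 1/2).
r to a grandoffspring = 0.25 (two parent–offspring links: r = (1/2)^2 = 1/4).
r to a half-sibling = 0.25 (half-sibs share one parent — one path of length 2: r = (1/2)^2 = 1/4).
Summing one r·B term per recipient: 1·0.125·0.142 + 1·0.5·0.301 + 2·0.25·0.134 + 1·0.25·0.254 = 0.29875.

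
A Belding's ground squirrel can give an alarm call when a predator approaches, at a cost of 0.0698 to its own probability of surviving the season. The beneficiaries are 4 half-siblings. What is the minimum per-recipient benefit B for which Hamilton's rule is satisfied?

0.0698

r to a half-sibling = 1/4 (half-sibs share one parent — one path of length 2: r = (1/2)^2 = 1/4).
Hamilton's rule with n recipients of equal r: n·r·B > C, so B > C/(n·r) = 0.0698/(4·0.25) = 0.0698.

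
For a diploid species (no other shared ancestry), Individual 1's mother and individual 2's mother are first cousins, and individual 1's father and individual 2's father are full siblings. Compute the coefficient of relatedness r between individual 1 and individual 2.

Relatedness sums over independent paths through distinct common ancestors.
Individual 1 and individual 2 are related in two ways: second cousins through their mothers (r = 1/32) and first cousins through their fathers (r = 1/8).
r = 1/32 + 1/8 = 5/32 = 0.15625.

0.15625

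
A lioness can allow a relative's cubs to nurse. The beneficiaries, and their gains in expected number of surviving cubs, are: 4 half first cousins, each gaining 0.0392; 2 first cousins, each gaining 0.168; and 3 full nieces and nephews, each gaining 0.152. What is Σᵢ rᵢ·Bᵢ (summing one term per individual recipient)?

r to a half first cousin = 0.0625 (half first cousins share one grandparent — one path of length 4: r = (1/2)^4 = 1/16).
r to a first cousin = 0.125 (first cousins share one grandparent pair — two paths of length 4: r = 2·(1/2)^4 = 1/8).
r to a full niece or nephew = 0.25 (full aunt/uncle↔niece/nephew: two paths of length 3 through the shared grandparent pair: r = 2·(1/2)^3 = 1/4).
Summing one r·B term per recipient: 4·0.0625·0.0392 + 2·0.125·0.168 + 3·0.25·0.152 = 0.1658.

0.1658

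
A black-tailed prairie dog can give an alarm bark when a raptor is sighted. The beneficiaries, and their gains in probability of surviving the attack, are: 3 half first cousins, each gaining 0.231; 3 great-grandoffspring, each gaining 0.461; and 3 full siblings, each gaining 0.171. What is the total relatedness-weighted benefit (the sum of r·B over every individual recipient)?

r to a half first cousin = 1/16 (half first cousins share one grandparent — one path of length 4: r = (1/2)^4 = 1/16).
r to a great-grandoffspring = 1/8 (three parent–offspring links: r = (1/2)^3 = 1/8).
r to a full sibling = 1/2 (full sibs share both parents — two paths of length 2: r = 2·(1/2)^2 = 1/2).
Summing one r·B term per recipient: 3·0.0625·0.231 + 3·0.125·0.461 + 3·0.5·0.171 = 0.4726875.

0.4726875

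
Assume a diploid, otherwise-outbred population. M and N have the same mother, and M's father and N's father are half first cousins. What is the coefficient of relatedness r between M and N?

0.265625

With two independent routes of shared ancestry, r is the sum of the two contributions.
M and N are related in two ways: half-sibs through their shared mother (r = 1/4) and half second cousins through their fathers (r = 1/64).
r = 1/4 + 1/64 = 0.265625.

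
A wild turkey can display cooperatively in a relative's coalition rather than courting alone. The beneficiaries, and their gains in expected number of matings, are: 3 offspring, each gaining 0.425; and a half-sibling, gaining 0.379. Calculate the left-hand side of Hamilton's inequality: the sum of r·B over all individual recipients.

0.73225

r to an offspring = 0.5 (one parent–offspring link: r = (1/2)^1 = 1/2).
r to a half-sibling = 1/4 (half-sibs share one parent — one path of length 2: r = (1/2)^2 = 1/4).
Summing one r·B term per recipient: 3·0.5·0.425 + 1·0.25·0.379 = 0.73225.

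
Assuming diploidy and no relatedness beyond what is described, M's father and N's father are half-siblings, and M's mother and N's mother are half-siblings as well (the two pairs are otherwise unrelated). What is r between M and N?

0.125

Wright's path rule: contributions from independent ancestry routes add.
M and N are related in two ways: half first cousins through their fathers (r = 1/16) and half first cousins through their mothers (r = 1/16).
r = 1/16 + 1/16 = 1/8 = 0.125.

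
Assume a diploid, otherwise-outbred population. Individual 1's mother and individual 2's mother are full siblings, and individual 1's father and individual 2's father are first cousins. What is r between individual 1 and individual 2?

Wright's path rule: contributions from independent ancestry routes add.
Individual 1 and individual 2 are related in two ways: first cousins through their mothers (r = 1/8) and second cousins through their fathers (r = 1/32).
r = 1/8 + 1/32 = 5/32 = 0.15625.

0.15625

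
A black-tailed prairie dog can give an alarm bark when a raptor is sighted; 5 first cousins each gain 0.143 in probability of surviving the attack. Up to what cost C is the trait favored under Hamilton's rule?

r to a first cousin = 1/8 (first cousins share one grandparent pair — two paths of length 4: r = 2·(1/2)^4 = 1/8).
Hamilton's rule: n·r·B > C, so the trait is favored while C < n·r·B = 5·0.125·0.143 = 0.089375.

0.089375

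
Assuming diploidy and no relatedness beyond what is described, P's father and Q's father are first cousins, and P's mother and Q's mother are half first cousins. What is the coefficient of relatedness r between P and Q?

0.046875

Relatedness sums over independent paths through distinct common ancestors.
P and Q are related in two ways: second cousins through their fathers (r = 1/32) and half second cousins through their mothers (r = 1/64).
r = 1/32 + 1/64 = 0.046875.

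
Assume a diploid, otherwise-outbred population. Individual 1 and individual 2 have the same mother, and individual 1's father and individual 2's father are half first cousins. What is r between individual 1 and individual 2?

0.265625

Wright's path rule: contributions from independent ancestry routes add.
Individual 1 and individual 2 are related in two ways: half-sibs through their shared mother (r = 1/4) and half second cousins through their fathers (r = 1/64).
r = 1/4 + 1/64 = 17/64 = 0.265625.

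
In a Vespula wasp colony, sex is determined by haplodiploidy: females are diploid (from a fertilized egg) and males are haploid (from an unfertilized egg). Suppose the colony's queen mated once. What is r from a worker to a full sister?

Haplodiploid full sisters inherit their father's entire haploid genome identically (contributing 1/2) and on average half of their mother's contribution (1/2 · 1/2 = 1/4); r = 1/2 + 1/4 = 3/4.

0.75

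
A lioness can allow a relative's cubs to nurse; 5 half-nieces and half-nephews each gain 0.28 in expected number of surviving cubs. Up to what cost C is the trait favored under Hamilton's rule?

r to a half-niece or half-nephew = 0.125 (half-aunt/uncle↔niece/nephew: one path of length 3: r = (1/2)^3 = 1/8).
Hamilton's rule: n·r·B > C, so the trait is favored while C < n·r·B = 5·0.125·0.28 = 0.175.

0.175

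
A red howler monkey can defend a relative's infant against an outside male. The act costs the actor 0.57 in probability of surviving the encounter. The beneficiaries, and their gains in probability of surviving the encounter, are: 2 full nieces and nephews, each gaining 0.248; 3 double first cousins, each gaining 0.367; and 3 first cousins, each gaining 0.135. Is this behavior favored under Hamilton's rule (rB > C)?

Hamilton's rule: the trait is favored when the sum of r·B over every recipient exceeds the actor's cost C.
r to a full niece or nephew = 0.25 (full aunt/uncle↔niece/nephew: two paths of length 3 through the shared grandparent pair: r = 2·(1/2)^3 = 1/4).
r to a double first cousin = 0.25 (double first cousins share both grandparent pairs — four paths of length 4: r = 4·(1/2)^4 = 1/4).
r to a first cousin = 0.125 (first cousins share one grandparent pair — two paths of length 4: r = 2·(1/2)^4 = 1/8).
Summing one r·B term per recipient: 2·0.25·0.248 + 3·0.25·0.367 + 3·0.125·0.135 = 0.449875.
0.449875 < 0.57: the indirect benefit is less than the cost.

No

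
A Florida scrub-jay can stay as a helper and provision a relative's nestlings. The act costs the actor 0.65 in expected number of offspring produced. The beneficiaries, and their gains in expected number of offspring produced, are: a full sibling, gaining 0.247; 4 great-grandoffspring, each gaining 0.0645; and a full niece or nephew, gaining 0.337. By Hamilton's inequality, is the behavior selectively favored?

Hamilton's rule: the trait is favored when the sum of r·B over every recipient exceeds the actor's cost C.
r to a full sibling = 0.5 (full sibs share both parents — two paths of length 2: r = 2·(1/2)^2 = 1/2).
r to a great-grandoffspring = 0.125 (three parent–offspring links: r = (1/2)^3 = 1/8).
r to a full niece or nephew = 0.25 (full aunt/uncle↔niece/nephew: two paths of length 3 through the shared grandparent pair: r = 2·(1/2)^3 = 1/4).
Summing one r·B term per recipient: 1·0.5·0.247 + 4·0.125·0.0645 + 1·0.25·0.337 = 0.24.
0.24 < 0.65: the indirect benefit is less than the cost.

No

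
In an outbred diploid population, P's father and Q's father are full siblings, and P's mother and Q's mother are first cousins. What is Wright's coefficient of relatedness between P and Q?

Relatedness sums over independent paths through distinct common ancestors.
P and Q are related in two ways: first cousins through their fathers (r = 1/8) and second cousins through their mothers (r = 1/32).
r = 1/8 + 1/32 = 5/32 = 0.15625.

0.15625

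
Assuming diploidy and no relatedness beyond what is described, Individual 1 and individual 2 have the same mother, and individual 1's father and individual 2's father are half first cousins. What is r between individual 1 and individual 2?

Relatedness sums over independent paths through distinct common ancestors.
Individual 1 and individual 2 are related in two ways: half-sibs through their shared mother (r = 1/4) and half second cousins through their fathers (r = 1/64).
r = 1/4 + 1/64 = 0.265625.

0.265625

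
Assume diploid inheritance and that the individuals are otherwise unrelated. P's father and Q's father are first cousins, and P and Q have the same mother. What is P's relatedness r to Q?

Wright's path rule: contributions from independent ancestry routes add.
P and Q are related in two ways: second cousins through their fathers (r = 1/32) and half-sibs through their shared mother (r = 1/4).
r = 1/32 + 1/4 = 0.28125.

0.28125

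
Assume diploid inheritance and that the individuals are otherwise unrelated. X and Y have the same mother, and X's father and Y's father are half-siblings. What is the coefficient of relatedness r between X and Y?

Relatedness sums over independent paths through distinct common ancestors.
X and Y are related in two ways: half-sibs through their shared mother (r = 1/4) and half first cousins through their fathers (r = 1/16).
r = 1/4 + 1/16 = 0.3125.

0.3125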